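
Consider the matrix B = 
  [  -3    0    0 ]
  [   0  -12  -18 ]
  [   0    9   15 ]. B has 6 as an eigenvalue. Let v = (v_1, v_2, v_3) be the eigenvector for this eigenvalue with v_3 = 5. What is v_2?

B − 6I = [[-9, 0, 0], [0, -18, -18], [0, 9, 9]].
Solving (B − 6I)v = 0 gives the eigenspace spanned by (0, -5, 5).
With v_3 = 5, v = (0, -5, 5), so v_2 = -5.

-5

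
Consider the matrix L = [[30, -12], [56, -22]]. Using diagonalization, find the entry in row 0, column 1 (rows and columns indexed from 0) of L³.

-624

Characteristic polynomial: r^2 - 8r + 12 = (r - 6)(r - 2), so the eigenvalues are 2, 6.
r=2: eigenvector (3, 7).
r=6: eigenvector (1, 2).
P = [[3, 1], [7, 2]], D = diag(2, 6), P⁻¹ = [[-2, 1], [7, -3]].
L³ = P·diag(8, 216)·P⁻¹ = [[1464, -624], [2912, -1240]].
The requested entry is -624.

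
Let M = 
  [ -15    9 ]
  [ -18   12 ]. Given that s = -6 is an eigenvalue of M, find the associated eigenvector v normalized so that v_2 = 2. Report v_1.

M + 6I = [[-9, 9], [-18, 18]].
Solving (M + 6I)v = 0 gives the eigenspace spanned by (2, 2).
With v_2 = 2, v = (2, 2), so v_1 = 2.

2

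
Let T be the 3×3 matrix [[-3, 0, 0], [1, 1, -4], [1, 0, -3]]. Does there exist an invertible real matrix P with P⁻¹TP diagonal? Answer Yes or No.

No

Characteristic polynomial: p(r) = r^3 + 5r^2 + 3r - 9 = (r - 1)(r + 3)^2.
r = -3 has algebraic multiplicity 2; rank(T + 3I) = 2, so geometric multiplicity = 1.
Geometric multiplicity < algebraic multiplicity, so T is not diagonalizable.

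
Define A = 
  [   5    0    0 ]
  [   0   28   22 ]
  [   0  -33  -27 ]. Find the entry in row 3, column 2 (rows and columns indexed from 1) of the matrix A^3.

-1023

Characteristic polynomial: s^3 - 6s^2 - 25s + 150 = (s - 6)(s - 5)(s + 5), so the eigenvalues are -5, 5, 6.
s=5: eigenvector (1, 0, 0).
s=6: eigenvector (0, 1, -1).
s=-5: eigenvector (0, -2, 3).
P = [[1, 0, 0], [0, 1, -2], [0, -1, 3]], D = diag(5, 6, -5), P⁻¹ = [[1, 0, 0], [0, 3, 2], [0, 1, 1]].
A³ = P·diag(125, 216, -125)·P⁻¹ = [[125, 0, 0], [0, 898, 682], [0, -1023, -807]].
The requested entry is -1023.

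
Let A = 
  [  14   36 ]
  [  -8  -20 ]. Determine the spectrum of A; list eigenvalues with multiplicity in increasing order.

-4, -2

Characteristic polynomial: p(μ) = μ^2 + 6μ + 8 = (μ + 2)(μ + 4).
Roots (with multiplicity): -4, -2.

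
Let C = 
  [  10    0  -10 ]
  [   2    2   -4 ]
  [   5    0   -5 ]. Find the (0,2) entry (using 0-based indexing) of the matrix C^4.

-1250

Characteristic polynomial: μ^3 - 7μ^2 + 10μ = μ(μ - 5)(μ - 2), so the eigenvalues are 0, 2, 5.
μ=2: eigenvector (0, 1, 0).
μ=0: eigenvector (-1, -1, -1).
μ=5: eigenvector (2, 0, 1).
P = [[0, -1, 2], [1, -1, 0], [0, -1, 1]], D = diag(2, 0, 5), P⁻¹ = [[1, 1, -2], [1, 0, -2], [1, 0, -1]].
C⁴ = P·diag(16, 0, 625)·P⁻¹ = [[1250, 0, -1250], [16, 16, -32], [625, 0, -625]].
The requested entry is -1250.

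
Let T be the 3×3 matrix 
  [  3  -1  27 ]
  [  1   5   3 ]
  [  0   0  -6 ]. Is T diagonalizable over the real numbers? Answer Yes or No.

No

Characteristic polynomial: p(λ) = λ^3 - 2λ^2 - 32λ + 96 = (λ - 4)^2(λ + 6).
λ = 4 has algebraic multiplicity 2; rank(T − 4I) = 2, so geometric multiplicity = 1.
Geometric multiplicity < algebraic multiplicity, so T is not diagonalizable.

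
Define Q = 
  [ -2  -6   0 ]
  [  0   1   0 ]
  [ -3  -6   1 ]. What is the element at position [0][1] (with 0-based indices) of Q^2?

6

Characteristic polynomial: r^3 - 3r + 2 = (r - 1)^2(r + 2), so the eigenvalues are -2, 1, 1.
r=1: eigenvector (-2, 1, -1).
r=-2: eigenvector (1, 0, 1).
r=1: eigenvector (0, 0, 1).
P = [[-2, 1, 0], [1, 0, 0], [-1, 1, 1]], D = diag(1, -2, 1), P⁻¹ = [[0, 1, 0], [1, 2, 0], [-1, -1, 1]].
Q² = P·diag(1, 4, 1)·P⁻¹ = [[4, 6, 0], [0, 1, 0], [3, 6, 1]].
The requested entry is 6.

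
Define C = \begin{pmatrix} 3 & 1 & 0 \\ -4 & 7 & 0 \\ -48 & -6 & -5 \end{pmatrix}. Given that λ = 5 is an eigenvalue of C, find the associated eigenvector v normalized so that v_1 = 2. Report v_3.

C − 5I = [[-2, 1, 0], [-4, 2, 0], [-48, -6, -10]].
Solving (C − 5I)v = 0 gives the eigenspace spanned by (2, 4, -12).
With v_1 = 2, v = (2, 4, -12), so v_3 = -12.

-12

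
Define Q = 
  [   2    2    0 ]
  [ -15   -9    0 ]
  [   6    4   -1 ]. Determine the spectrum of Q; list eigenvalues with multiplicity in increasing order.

-4, -3, -1

Characteristic polynomial: p(t) = t^3 + 8t^2 + 19t + 12 = (t + 1)(t + 3)(t + 4).
Roots (with multiplicity): -4, -3, -1.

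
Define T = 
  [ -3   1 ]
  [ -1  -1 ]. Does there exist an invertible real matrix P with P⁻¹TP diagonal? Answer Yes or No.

No

Characteristic polynomial: p(μ) = μ^2 + 4μ + 4 = (μ + 2)^2.
μ = -2 has algebraic multiplicity 2; rank(T + 2I) = 1, so geometric multiplicity = 1.
Geometric multiplicity < algebraic multiplicity, so T is not diagonalizable.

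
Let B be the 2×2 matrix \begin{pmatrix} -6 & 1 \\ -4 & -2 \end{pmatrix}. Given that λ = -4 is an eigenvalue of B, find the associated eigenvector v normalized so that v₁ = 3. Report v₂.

B + 4I = [[-2, 1], [-4, 2]].
Solving (B + 4I)v = 0 gives the eigenspace spanned by (3, 6).
With v₁ = 3, v = (3, 6), so v₂ = 6.

6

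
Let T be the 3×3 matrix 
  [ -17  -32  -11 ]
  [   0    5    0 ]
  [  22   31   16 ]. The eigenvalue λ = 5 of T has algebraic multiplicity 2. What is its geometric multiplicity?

T − 5I = [[-22, -32, -11], [0, 0, 0], [22, 31, 11]].
This matrix has rank 2, so its null space has dimension 3 − 2 = 1.

1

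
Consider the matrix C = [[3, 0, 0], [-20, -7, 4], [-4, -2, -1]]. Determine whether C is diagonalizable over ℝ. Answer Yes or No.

Yes

Characteristic polynomial: p(λ) = λ^3 + 5λ^2 - 9λ - 45 = (λ - 3)(λ + 3)(λ + 5).
All 3 eigenvalues are distinct, so C is diagonalizable.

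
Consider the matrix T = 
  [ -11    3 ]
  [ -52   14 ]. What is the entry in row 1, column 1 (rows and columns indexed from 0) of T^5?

404

Characteristic polynomial: r^2 - 3r + 2 = (r - 2)(r - 1), so the eigenvalues are 1, 2.
r=2: eigenvector (3, 13).
r=1: eigenvector (1, 4).
P = [[3, 1], [13, 4]], D = diag(2, 1), P⁻¹ = [[-4, 1], [13, -3]].
T⁵ = P·diag(32, 1)·P⁻¹ = [[-371, 93], [-1612, 404]].
The requested entry is 404.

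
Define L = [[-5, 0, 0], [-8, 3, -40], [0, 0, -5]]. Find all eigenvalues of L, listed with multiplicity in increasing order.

-5, -5, 3

Characteristic polynomial: p(r) = r^3 + 7r^2 - 5r - 75 = (r - 3)(r + 5)^2.
Roots (with multiplicity): -5, -5, 3.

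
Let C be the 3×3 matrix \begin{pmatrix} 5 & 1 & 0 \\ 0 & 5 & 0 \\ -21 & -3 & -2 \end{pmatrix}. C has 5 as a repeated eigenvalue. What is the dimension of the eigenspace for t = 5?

1

C − 5I = [[0, 1, 0], [0, 0, 0], [-21, -3, -7]].
This matrix has rank 2, so its null space has dimension 3 − 2 = 1.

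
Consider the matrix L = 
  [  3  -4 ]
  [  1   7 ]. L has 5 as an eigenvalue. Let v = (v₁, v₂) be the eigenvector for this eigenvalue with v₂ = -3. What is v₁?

L − 5I = [[-2, -4], [1, 2]].
Solving (L − 5I)v = 0 gives the eigenspace spanned by (6, -3).
With v₂ = -3, v = (6, -3), so v₁ = 6.

6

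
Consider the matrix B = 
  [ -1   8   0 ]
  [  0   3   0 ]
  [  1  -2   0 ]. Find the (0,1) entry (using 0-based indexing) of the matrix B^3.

Characteristic polynomial: λ^3 - 2λ^2 - 3λ = λ(λ - 3)(λ + 1), so the eigenvalues are -1, 0, 3.
λ=-1: eigenvector (1, 0, -1).
λ=3: eigenvector (2, 1, 0).
λ=0: eigenvector (0, 0, 1).
P = [[1, 2, 0], [0, 1, 0], [-1, 0, 1]], D = diag(-1, 3, 0), P⁻¹ = [[1, -2, 0], [0, 1, 0], [1, -2, 1]].
B³ = P·diag(-1, 27, 0)·P⁻¹ = [[-1, 56, 0], [0, 27, 0], [1, -2, 0]].
The requested entry is 56.

56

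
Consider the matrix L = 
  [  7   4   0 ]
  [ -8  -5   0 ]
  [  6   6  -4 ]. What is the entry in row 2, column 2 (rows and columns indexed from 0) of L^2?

16

Characteristic polynomial: μ^3 + 2μ^2 - 11μ - 12 = (μ - 3)(μ + 1)(μ + 4), so the eigenvalues are -4, -1, 3.
μ=-4: eigenvector (0, 0, 1).
μ=3: eigenvector (1, -1, 0).
μ=-1: eigenvector (1, -2, -2).
P = [[0, 1, 1], [0, -1, -2], [1, 0, -2]], D = diag(-4, 3, -1), P⁻¹ = [[-2, -2, 1], [2, 1, 0], [-1, -1, 0]].
L² = P·diag(16, 9, 1)·P⁻¹ = [[17, 8, 0], [-16, -7, 0], [-30, -30, 16]].
The requested entry is 16.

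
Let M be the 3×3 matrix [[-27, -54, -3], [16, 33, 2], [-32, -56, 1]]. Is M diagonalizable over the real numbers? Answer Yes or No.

No

Characteristic polynomial: p(t) = t^3 - 7t^2 - 5t + 75 = (t - 5)^2(t + 3).
t = 5 has algebraic multiplicity 2; rank(M − 5I) = 2, so geometric multiplicity = 1.
Geometric multiplicity < algebraic multiplicity, so M is not diagonalizable.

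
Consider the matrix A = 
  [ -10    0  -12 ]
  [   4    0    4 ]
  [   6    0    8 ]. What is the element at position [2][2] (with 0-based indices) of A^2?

Characteristic polynomial: t^3 + 2t^2 - 8t = t(t - 2)(t + 4), so the eigenvalues are -4, 0, 2.
t=2: eigenvector (1, 0, -1).
t=0: eigenvector (0, 1, 0).
t=-4: eigenvector (2, -1, -1).
P = [[1, 0, 2], [0, 1, -1], [-1, 0, -1]], D = diag(2, 0, -4), P⁻¹ = [[-1, 0, -2], [1, 1, 1], [1, 0, 1]].
A² = P·diag(4, 0, 16)·P⁻¹ = [[28, 0, 24], [-16, 0, -16], [-12, 0, -8]].
The requested entry is -8.

-8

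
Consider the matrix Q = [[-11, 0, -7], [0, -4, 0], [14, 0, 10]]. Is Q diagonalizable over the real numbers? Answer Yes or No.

Yes

Characteristic polynomial: p(λ) = λ^3 + 5λ^2 - 8λ - 48 = (λ - 3)(λ + 4)^2.
λ = -4 has algebraic multiplicity 2; rank(Q + 4I) = 1, so geometric multiplicity = 2.
Every eigenvalue has geometric = algebraic multiplicity, so Q is diagonalizable.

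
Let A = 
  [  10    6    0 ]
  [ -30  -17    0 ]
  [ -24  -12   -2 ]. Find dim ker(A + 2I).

2

A + 2I = [[12, 6, 0], [-30, -15, 0], [-24, -12, 0]].
This matrix has rank 1, so its null space has dimension 3 − 1 = 2.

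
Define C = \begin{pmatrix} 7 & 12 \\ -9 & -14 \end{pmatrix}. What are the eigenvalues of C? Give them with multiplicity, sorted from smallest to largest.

-5, -2

Characteristic polynomial: p(r) = r^2 + 7r + 10 = (r + 2)(r + 5).
Roots (with multiplicity): -5, -2.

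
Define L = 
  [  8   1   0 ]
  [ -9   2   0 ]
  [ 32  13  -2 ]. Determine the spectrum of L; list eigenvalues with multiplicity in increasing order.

-2, 5, 5

Characteristic polynomial: p(λ) = λ^3 - 8λ^2 + 5λ + 50 = (λ - 5)^2(λ + 2).
Roots (with multiplicity): -2, 5, 5.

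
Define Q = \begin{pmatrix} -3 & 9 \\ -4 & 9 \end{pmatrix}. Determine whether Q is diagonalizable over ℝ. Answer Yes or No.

Characteristic polynomial: p(t) = t^2 - 6t + 9 = (t - 3)^2.
t = 3 has algebraic multiplicity 2; rank(Q − 3I) = 1, so geometric multiplicity = 1.
Geometric multiplicity < algebraic multiplicity, so Q is not diagonalizable.

No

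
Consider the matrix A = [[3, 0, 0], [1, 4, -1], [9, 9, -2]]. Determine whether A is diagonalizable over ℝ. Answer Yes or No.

Characteristic polynomial: p(λ) = λ^3 - 5λ^2 + 7λ - 3 = (λ - 3)(λ - 1)^2.
λ = 1 has algebraic multiplicity 2; rank(A − 1I) = 2, so geometric multiplicity = 1.
Geometric multiplicity < algebraic multiplicity, so A is not diagonalizable.

No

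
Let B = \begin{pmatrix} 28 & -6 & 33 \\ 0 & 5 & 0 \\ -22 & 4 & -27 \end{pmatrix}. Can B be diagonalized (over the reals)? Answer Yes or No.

Characteristic polynomial: p(s) = s^3 - 6s^2 - 25s + 150 = (s - 6)(s - 5)(s + 5).
All 3 eigenvalues are distinct, so B is diagonalizable.

Yes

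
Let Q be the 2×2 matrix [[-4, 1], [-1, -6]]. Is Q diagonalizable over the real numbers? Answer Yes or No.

No

Characteristic polynomial: p(λ) = λ^2 + 10λ + 25 = (λ + 5)^2.
λ = -5 has algebraic multiplicity 2; rank(Q + 5I) = 1, so geometric multiplicity = 1.
Geometric multiplicity < algebraic multiplicity, so Q is not diagonalizable.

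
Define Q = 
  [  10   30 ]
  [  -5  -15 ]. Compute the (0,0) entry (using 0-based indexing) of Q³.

Characteristic polynomial: t^2 + 5t = t(t + 5), so the eigenvalues are -5, 0.
t=-5: eigenvector (-2, 1).
t=0: eigenvector (-3, 1).
P = [[-2, -3], [1, 1]], D = diag(-5, 0), P⁻¹ = [[1, 3], [-1, -2]].
Q³ = P·diag(-125, 0)·P⁻¹ = [[250, 750], [-125, -375]].
The requested entry is 250.

250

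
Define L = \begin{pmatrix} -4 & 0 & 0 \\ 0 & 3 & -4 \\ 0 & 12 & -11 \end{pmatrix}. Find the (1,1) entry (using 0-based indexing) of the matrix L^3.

267

Characteristic polynomial: λ^3 + 12λ^2 + 47λ + 60 = (λ + 3)(λ + 4)(λ + 5), so the eigenvalues are -5, -4, -3.
λ=-4: eigenvector (1, 0, 0).
λ=-5: eigenvector (0, 1, 2).
λ=-3: eigenvector (0, -2, -3).
P = [[1, 0, 0], [0, 1, -2], [0, 2, -3]], D = diag(-4, -5, -3), P⁻¹ = [[1, 0, 0], [0, -3, 2], [0, -2, 1]].
L³ = P·diag(-64, -125, -27)·P⁻¹ = [[-64, 0, 0], [0, 267, -196], [0, 588, -419]].
The requested entry is 267.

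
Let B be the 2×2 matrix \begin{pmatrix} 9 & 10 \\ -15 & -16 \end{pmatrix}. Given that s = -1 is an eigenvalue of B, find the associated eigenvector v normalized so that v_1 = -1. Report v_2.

1

B + 1I = [[10, 10], [-15, -15]].
Solving (B + 1I)v = 0 gives the eigenspace spanned by (-1, 1).
With v_1 = -1, v = (-1, 1), so v_2 = 1.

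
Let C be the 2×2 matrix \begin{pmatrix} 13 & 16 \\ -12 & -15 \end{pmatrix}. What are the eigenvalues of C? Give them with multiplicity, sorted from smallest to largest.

-3, 1

Characteristic polynomial: p(r) = r^2 + 2r - 3 = (r - 1)(r + 3).
Roots (with multiplicity): -3, 1.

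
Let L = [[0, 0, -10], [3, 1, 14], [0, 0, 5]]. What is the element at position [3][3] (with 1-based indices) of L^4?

Characteristic polynomial: s^3 - 6s^2 + 5s = s(s - 5)(s - 1), so the eigenvalues are 0, 1, 5.
s=0: eigenvector (1, -3, 0).
s=1: eigenvector (0, 1, 0).
s=5: eigenvector (-2, 2, 1).
P = [[1, 0, -2], [-3, 1, 2], [0, 0, 1]], D = diag(0, 1, 5), P⁻¹ = [[1, 0, 2], [3, 1, 4], [0, 0, 1]].
L⁴ = P·diag(0, 1, 625)·P⁻¹ = [[0, 0, -1250], [3, 1, 1254], [0, 0, 625]].
The requested entry is 625.

625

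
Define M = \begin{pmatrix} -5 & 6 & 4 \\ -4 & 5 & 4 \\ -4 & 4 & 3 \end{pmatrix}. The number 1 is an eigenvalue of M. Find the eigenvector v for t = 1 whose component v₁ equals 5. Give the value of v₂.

5

M − 1I = [[-6, 6, 4], [-4, 4, 4], [-4, 4, 2]].
Solving (M − 1I)v = 0 gives the eigenspace spanned by (5, 5, 0).
With v₁ = 5, v = (5, 5, 0), so v₂ = 5.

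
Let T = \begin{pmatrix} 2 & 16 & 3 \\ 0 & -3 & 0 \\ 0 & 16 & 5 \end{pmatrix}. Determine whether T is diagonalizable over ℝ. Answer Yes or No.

Yes

Characteristic polynomial: p(s) = s^3 - 4s^2 - 11s + 30 = (s - 5)(s - 2)(s + 3).
All 3 eigenvalues are distinct, so T is diagonalizable.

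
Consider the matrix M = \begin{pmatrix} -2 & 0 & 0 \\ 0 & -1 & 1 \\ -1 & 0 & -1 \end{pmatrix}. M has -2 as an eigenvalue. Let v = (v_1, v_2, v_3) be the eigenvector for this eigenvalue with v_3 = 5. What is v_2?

-5

M + 2I = [[0, 0, 0], [0, 1, 1], [-1, 0, 1]].
Solving (M + 2I)v = 0 gives the eigenspace spanned by (5, -5, 5).
With v_3 = 5, v = (5, -5, 5), so v_2 = -5.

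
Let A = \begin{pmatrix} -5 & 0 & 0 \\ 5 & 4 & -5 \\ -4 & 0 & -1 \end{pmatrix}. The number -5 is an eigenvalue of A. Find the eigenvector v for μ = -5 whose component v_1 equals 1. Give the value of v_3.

1

A + 5I = [[0, 0, 0], [5, 9, -5], [-4, 0, 4]].
Solving (A + 5I)v = 0 gives the eigenspace spanned by (1, 0, 1).
With v_1 = 1, v = (1, 0, 1), so v_3 = 1.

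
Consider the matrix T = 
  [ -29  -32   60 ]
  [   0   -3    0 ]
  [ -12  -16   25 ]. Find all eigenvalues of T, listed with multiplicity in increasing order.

-5, -3, 1

Characteristic polynomial: p(μ) = μ^3 + 7μ^2 + 7μ - 15 = (μ - 1)(μ + 3)(μ + 5).
Roots (with multiplicity): -5, -3, 1.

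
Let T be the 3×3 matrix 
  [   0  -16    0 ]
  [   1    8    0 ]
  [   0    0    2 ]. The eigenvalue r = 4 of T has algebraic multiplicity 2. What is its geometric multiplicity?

T − 4I = [[-4, -16, 0], [1, 4, 0], [0, 0, -2]].
This matrix has rank 2, so its null space has dimension 3 − 2 = 1.

1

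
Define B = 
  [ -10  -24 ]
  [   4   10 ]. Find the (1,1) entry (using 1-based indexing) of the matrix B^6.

Characteristic polynomial: μ^2 - 4 = (μ - 2)(μ + 2), so the eigenvalues are -2, 2.
μ=2: eigenvector (-2, 1).
μ=-2: eigenvector (3, -1).
P = [[-2, 3], [1, -1]], D = diag(2, -2), P⁻¹ = [[1, 3], [1, 2]].
B⁶ = P·diag(64, 64)·P⁻¹ = [[64, 0], [0, 64]].
The requested entry is 64.

64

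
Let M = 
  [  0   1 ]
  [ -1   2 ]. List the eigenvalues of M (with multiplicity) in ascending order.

1, 1

Characteristic polynomial: p(μ) = μ^2 - 2μ + 1 = (μ - 1)^2.
Roots (with multiplicity): 1, 1.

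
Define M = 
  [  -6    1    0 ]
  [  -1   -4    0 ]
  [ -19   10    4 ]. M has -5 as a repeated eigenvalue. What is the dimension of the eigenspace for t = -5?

M + 5I = [[-1, 1, 0], [-1, 1, 0], [-19, 10, 9]].
This matrix has rank 2, so its null space has dimension 3 − 2 = 1.

1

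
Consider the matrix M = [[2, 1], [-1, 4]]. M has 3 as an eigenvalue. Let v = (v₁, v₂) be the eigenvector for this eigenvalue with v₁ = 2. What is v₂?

M − 3I = [[-1, 1], [-1, 1]].
Solving (M − 3I)v = 0 gives the eigenspace spanned by (2, 2).
With v₁ = 2, v = (2, 2), so v₂ = 2.

2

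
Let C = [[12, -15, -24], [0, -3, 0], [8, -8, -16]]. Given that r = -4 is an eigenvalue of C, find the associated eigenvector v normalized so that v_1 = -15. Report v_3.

C + 4I = [[16, -15, -24], [0, 1, 0], [8, -8, -12]].
Solving (C + 4I)v = 0 gives the eigenspace spanned by (-15, 0, -10).
With v_1 = -15, v = (-15, 0, -10), so v_3 = -10.

-10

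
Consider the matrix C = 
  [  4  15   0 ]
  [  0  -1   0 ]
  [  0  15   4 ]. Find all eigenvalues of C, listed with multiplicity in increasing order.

-1, 4, 4

Characteristic polynomial: p(λ) = λ^3 - 7λ^2 + 8λ + 16 = (λ - 4)^2(λ + 1).
Roots (with multiplicity): -1, 4, 4.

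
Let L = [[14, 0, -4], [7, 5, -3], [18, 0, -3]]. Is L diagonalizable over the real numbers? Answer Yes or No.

No

Characteristic polynomial: p(s) = s^3 - 16s^2 + 85s - 150 = (s - 6)(s - 5)^2.
s = 5 has algebraic multiplicity 2; rank(L − 5I) = 2, so geometric multiplicity = 1.
Geometric multiplicity < algebraic multiplicity, so L is not diagonalizable.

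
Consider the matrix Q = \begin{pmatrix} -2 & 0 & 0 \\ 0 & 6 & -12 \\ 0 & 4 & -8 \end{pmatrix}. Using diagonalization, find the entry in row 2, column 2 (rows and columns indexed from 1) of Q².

-12

Characteristic polynomial: s^3 + 4s^2 + 4s = s(s + 2)^2, so the eigenvalues are -2, -2, 0.
s=-2: eigenvector (1, 0, 0).
s=-2: eigenvector (1, -3, -2).
s=0: eigenvector (0, 2, 1).
P = [[1, 1, 0], [0, -3, 2], [0, -2, 1]], D = diag(-2, -2, 0), P⁻¹ = [[1, -1, 2], [0, 1, -2], [0, 2, -3]].
Q² = P·diag(4, 4, 0)·P⁻¹ = [[4, 0, 0], [0, -12, 24], [0, -8, 16]].
The requested entry is -12.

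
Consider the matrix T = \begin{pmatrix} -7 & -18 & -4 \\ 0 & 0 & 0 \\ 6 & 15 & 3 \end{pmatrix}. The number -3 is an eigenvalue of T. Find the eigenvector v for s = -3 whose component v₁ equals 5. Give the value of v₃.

-5

T + 3I = [[-4, -18, -4], [0, 3, 0], [6, 15, 6]].
Solving (T + 3I)v = 0 gives the eigenspace spanned by (5, 0, -5).
With v₁ = 5, v = (5, 0, -5), so v₃ = -5.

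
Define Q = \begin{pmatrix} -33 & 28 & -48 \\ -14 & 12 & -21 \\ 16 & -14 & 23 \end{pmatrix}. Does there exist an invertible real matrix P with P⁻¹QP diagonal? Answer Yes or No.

Characteristic polynomial: p(r) = r^3 - 2r^2 - 13r - 10 = (r - 5)(r + 1)(r + 2).
All 3 eigenvalues are distinct, so Q is diagonalizable.

Yes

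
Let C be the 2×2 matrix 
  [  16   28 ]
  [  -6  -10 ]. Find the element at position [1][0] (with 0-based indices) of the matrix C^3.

-168

Characteristic polynomial: s^2 - 6s + 8 = (s - 4)(s - 2), so the eigenvalues are 2, 4.
s=4: eigenvector (-7, 3).
s=2: eigenvector (-2, 1).
P = [[-7, -2], [3, 1]], D = diag(4, 2), P⁻¹ = [[-1, -2], [3, 7]].
C³ = P·diag(64, 8)·P⁻¹ = [[400, 784], [-168, -328]].
The requested entry is -168.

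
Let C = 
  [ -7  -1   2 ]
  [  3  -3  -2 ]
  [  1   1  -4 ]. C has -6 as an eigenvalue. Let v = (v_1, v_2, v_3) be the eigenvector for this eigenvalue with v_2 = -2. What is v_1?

2

C + 6I = [[-1, -1, 2], [3, 3, -2], [1, 1, 2]].
Solving (C + 6I)v = 0 gives the eigenspace spanned by (2, -2, 0).
With v_2 = -2, v = (2, -2, 0), so v_1 = 2.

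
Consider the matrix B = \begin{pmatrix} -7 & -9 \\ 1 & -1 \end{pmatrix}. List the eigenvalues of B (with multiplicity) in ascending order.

Characteristic polynomial: p(r) = r^2 + 8r + 16 = (r + 4)^2.
Roots (with multiplicity): -4, -4.

-4, -4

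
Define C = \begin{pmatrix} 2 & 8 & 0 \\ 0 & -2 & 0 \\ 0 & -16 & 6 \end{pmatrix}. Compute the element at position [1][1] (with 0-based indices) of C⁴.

Characteristic polynomial: λ^3 - 6λ^2 - 4λ + 24 = (λ - 6)(λ - 2)(λ + 2), so the eigenvalues are -2, 2, 6.
λ=-2: eigenvector (-2, 1, 2).
λ=2: eigenvector (1, 0, 0).
λ=6: eigenvector (0, 0, 1).
P = [[-2, 1, 0], [1, 0, 0], [2, 0, 1]], D = diag(-2, 2, 6), P⁻¹ = [[0, 1, 0], [1, 2, 0], [0, -2, 1]].
C⁴ = P·diag(16, 16, 1296)·P⁻¹ = [[16, 0, 0], [0, 16, 0], [0, -2560, 1296]].
The requested entry is 16.

16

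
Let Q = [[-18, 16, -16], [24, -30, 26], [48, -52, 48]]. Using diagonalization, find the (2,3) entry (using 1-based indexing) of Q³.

Characteristic polynomial: t^3 - 28t - 48 = (t - 6)(t + 2)(t + 4), so the eigenvalues are -4, -2, 6.
t=6: eigenvector (-2, 3, 6).
t=-2: eigenvector (1, -1, -2).
t=-4: eigenvector (0, -1, -1).
P = [[-2, 1, 0], [3, -1, -1], [6, -2, -1]], D = diag(6, -2, -4), P⁻¹ = [[1, -1, 1], [3, -2, 2], [0, -2, 1]].
Q³ = P·diag(216, -8, -64)·P⁻¹ = [[-456, 448, -448], [672, -792, 728], [1344, -1456, 1392]].
The requested entry is 728.

728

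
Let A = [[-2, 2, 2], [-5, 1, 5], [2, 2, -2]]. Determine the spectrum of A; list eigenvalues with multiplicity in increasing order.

Characteristic polynomial: p(μ) = μ^3 + 3μ^2 - 4μ = μ(μ - 1)(μ + 4).
Roots (with multiplicity): -4, 0, 1.

-4, 0, 1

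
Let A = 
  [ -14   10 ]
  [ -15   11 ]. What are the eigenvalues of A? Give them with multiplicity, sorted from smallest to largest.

Characteristic polynomial: p(s) = s^2 + 3s - 4 = (s - 1)(s + 4).
Roots (with multiplicity): -4, 1.

-4, 1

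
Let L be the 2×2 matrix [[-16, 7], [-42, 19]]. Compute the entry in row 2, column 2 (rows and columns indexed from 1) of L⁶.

46747

Characteristic polynomial: s^2 - 3s - 10 = (s - 5)(s + 2), so the eigenvalues are -2, 5.
s=5: eigenvector (1, 3).
s=-2: eigenvector (-1, -2).
P = [[1, -1], [3, -2]], D = diag(5, -2), P⁻¹ = [[-2, 1], [-3, 1]].
L⁶ = P·diag(15625, 64)·P⁻¹ = [[-31058, 15561], [-93366, 46747]].
The requested entry is 46747.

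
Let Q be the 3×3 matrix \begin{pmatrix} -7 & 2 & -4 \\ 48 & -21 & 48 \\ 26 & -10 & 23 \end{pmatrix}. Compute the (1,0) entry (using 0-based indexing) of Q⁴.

Characteristic polynomial: t^3 + 5t^2 - 9t - 45 = (t - 3)(t + 3)(t + 5), so the eigenvalues are -5, -3, 3.
t=-3: eigenvector (1, 0, -1).
t=-5: eigenvector (-1, 3, 2).
t=3: eigenvector (0, 2, 1).
P = [[1, -1, 0], [0, 3, 2], [-1, 2, 1]], D = diag(-3, -5, 3), P⁻¹ = [[-1, 1, -2], [-2, 1, -2], [3, -1, 3]].
Q⁴ = P·diag(81, 625, 81)·P⁻¹ = [[1169, -544, 1088], [-3264, 1713, -3264], [-2176, 1088, -2095]].
The requested entry is -3264.

-3264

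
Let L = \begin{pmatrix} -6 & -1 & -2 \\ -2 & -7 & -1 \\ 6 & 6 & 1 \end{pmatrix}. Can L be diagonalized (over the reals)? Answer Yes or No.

Characteristic polynomial: p(s) = s^3 + 12s^2 + 45s + 50 = (s + 2)(s + 5)^2.
s = -5 has algebraic multiplicity 2; rank(L + 5I) = 2, so geometric multiplicity = 1.
Geometric multiplicity < algebraic multiplicity, so L is not diagonalizable.

No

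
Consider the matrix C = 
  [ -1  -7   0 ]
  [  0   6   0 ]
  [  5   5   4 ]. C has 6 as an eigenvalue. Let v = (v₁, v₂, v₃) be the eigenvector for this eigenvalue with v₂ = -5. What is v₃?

C − 6I = [[-7, -7, 0], [0, 0, 0], [5, 5, -2]].
Solving (C − 6I)v = 0 gives the eigenspace spanned by (5, -5, 0).
With v₂ = -5, v = (5, -5, 0), so v₃ = 0.

0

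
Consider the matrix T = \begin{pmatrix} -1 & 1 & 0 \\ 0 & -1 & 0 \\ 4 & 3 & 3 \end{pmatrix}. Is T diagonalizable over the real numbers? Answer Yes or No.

No

Characteristic polynomial: p(λ) = λ^3 - λ^2 - 5λ - 3 = (λ - 3)(λ + 1)^2.
λ = -1 has algebraic multiplicity 2; rank(T + 1I) = 2, so geometric multiplicity = 1.
Geometric multiplicity < algebraic multiplicity, so T is not diagonalizable.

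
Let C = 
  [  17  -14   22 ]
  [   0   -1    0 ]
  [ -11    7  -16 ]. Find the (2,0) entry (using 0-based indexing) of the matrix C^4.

Characteristic polynomial: t^3 - 31t - 30 = (t - 6)(t + 1)(t + 5), so the eigenvalues are -5, -1, 6.
t=6: eigenvector (2, 0, -1).
t=-1: eigenvector (2, 1, -1).
t=-5: eigenvector (1, 0, -1).
P = [[2, 2, 1], [0, 1, 0], [-1, -1, -1]], D = diag(6, -1, -5), P⁻¹ = [[1, -1, 1], [0, 1, 0], [-1, 0, -2]].
C⁴ = P·diag(1296, 1, 625)·P⁻¹ = [[1967, -2590, 1342], [0, 1, 0], [-671, 1295, -46]].
The requested entry is -671.

-671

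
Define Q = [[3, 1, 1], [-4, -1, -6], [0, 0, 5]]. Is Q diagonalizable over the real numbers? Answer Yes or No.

No

Characteristic polynomial: p(μ) = μ^3 - 7μ^2 + 11μ - 5 = (μ - 5)(μ - 1)^2.
μ = 1 has algebraic multiplicity 2; rank(Q − 1I) = 2, so geometric multiplicity = 1.
Geometric multiplicity < algebraic multiplicity, so Q is not diagonalizable.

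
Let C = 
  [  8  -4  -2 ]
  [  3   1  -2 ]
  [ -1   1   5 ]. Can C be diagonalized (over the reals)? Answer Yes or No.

No

Characteristic polynomial: p(μ) = μ^3 - 14μ^2 + 65μ - 100 = (μ - 5)^2(μ - 4).
μ = 5 has algebraic multiplicity 2; rank(C − 5I) = 2, so geometric multiplicity = 1.
Geometric multiplicity < algebraic multiplicity, so C is not diagonalizable.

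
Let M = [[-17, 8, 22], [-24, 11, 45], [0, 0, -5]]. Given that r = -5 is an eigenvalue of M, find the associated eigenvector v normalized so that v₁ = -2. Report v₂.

M + 5I = [[-12, 8, 22], [-24, 16, 45], [0, 0, 0]].
Solving (M + 5I)v = 0 gives the eigenspace spanned by (-2, -3, 0).
With v₁ = -2, v = (-2, -3, 0), so v₂ = -3.

-3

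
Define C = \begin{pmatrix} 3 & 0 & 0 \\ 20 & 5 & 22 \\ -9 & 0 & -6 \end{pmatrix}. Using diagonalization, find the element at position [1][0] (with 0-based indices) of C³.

Characteristic polynomial: t^3 - 2t^2 - 33t + 90 = (t - 5)(t - 3)(t + 6), so the eigenvalues are -6, 3, 5.
t=3: eigenvector (1, 1, -1).
t=5: eigenvector (0, 1, 0).
t=-6: eigenvector (0, -2, 1).
P = [[1, 0, 0], [1, 1, -2], [-1, 0, 1]], D = diag(3, 5, -6), P⁻¹ = [[1, 0, 0], [1, 1, 2], [1, 0, 1]].
C³ = P·diag(27, 125, -216)·P⁻¹ = [[27, 0, 0], [584, 125, 682], [-243, 0, -216]].
The requested entry is 584.

584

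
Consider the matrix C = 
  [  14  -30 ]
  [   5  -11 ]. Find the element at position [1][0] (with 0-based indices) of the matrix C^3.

65

Characteristic polynomial: μ^2 - 3μ - 4 = (μ - 4)(μ + 1), so the eigenvalues are -1, 4.
μ=4: eigenvector (3, 1).
μ=-1: eigenvector (2, 1).
P = [[3, 2], [1, 1]], D = diag(4, -1), P⁻¹ = [[1, -2], [-1, 3]].
C³ = P·diag(64, -1)·P⁻¹ = [[194, -390], [65, -131]].
The requested entry is 65.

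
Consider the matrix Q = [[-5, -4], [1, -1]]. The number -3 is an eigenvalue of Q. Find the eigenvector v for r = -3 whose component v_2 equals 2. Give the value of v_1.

-4

Q + 3I = [[-2, -4], [1, 2]].
Solving (Q + 3I)v = 0 gives the eigenspace spanned by (-4, 2).
With v_2 = 2, v = (-4, 2), so v_1 = -4.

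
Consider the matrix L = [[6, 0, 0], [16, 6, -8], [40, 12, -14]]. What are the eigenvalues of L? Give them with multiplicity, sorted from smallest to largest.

Characteristic polynomial: p(r) = r^3 + 2r^2 - 36r - 72 = (r - 6)(r + 2)(r + 6).
Roots (with multiplicity): -6, -2, 6.

-6, -2, 6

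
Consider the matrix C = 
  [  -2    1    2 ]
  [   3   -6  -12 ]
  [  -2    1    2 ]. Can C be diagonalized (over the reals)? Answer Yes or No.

No

Characteristic polynomial: p(r) = r^3 + 6r^2 + 9r = r(r + 3)^2.
r = -3 has algebraic multiplicity 2; rank(C + 3I) = 2, so geometric multiplicity = 1.
Geometric multiplicity < algebraic multiplicity, so C is not diagonalizable.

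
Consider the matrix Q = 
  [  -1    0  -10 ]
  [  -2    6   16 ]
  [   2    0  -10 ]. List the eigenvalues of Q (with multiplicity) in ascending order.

-6, -5, 6

Characteristic polynomial: p(r) = r^3 + 5r^2 - 36r - 180 = (r - 6)(r + 5)(r + 6).
Roots (with multiplicity): -6, -5, 6.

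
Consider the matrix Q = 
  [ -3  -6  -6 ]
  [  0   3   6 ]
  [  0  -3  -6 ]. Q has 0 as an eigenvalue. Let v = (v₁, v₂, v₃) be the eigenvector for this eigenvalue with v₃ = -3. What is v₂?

Q = [[-3, -6, -6], [0, 3, 6], [0, -3, -6]].
Solving (Q)v = 0 gives the eigenspace spanned by (-6, 6, -3).
With v₃ = -3, v = (-6, 6, -3), so v₂ = 6.

6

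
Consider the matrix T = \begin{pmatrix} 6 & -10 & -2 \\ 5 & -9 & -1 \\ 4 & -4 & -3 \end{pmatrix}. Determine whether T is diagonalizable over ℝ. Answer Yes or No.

No

Characteristic polynomial: p(μ) = μ^3 + 6μ^2 + 9μ + 4 = (μ + 1)^2(μ + 4).
μ = -1 has algebraic multiplicity 2; rank(T + 1I) = 2, so geometric multiplicity = 1.
Geometric multiplicity < algebraic multiplicity, so T is not diagonalizable.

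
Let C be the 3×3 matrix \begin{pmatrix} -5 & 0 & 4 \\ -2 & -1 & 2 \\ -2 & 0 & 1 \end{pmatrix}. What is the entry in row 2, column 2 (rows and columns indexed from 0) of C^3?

25

Characteristic polynomial: s^3 + 5s^2 + 7s + 3 = (s + 1)^2(s + 3), so the eigenvalues are -3, -1, -1.
s=-1: eigenvector (-1, 0, -1).
s=-1: eigenvector (0, 1, 0).
s=-3: eigenvector (2, 1, 1).
P = [[-1, 0, 2], [0, 1, 1], [-1, 0, 1]], D = diag(-1, -1, -3), P⁻¹ = [[1, 0, -2], [-1, 1, 1], [1, 0, -1]].
C³ = P·diag(-1, -1, -27)·P⁻¹ = [[-53, 0, 52], [-26, -1, 26], [-26, 0, 25]].
The requested entry is 25.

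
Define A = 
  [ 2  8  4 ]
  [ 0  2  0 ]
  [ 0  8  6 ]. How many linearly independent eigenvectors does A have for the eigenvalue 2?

A − 2I = [[0, 8, 4], [0, 0, 0], [0, 8, 4]].
This matrix has rank 1, so its null space has dimension 3 − 1 = 2.

2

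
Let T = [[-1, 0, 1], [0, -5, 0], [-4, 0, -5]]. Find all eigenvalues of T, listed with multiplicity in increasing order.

-5, -3, -3

Characteristic polynomial: p(λ) = λ^3 + 11λ^2 + 39λ + 45 = (λ + 3)^2(λ + 5).
Roots (with multiplicity): -5, -3, -3.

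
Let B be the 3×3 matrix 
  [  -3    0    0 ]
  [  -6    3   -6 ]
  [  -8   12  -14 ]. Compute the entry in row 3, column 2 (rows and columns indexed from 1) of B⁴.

-8052

Characteristic polynomial: t^3 + 14t^2 + 63t + 90 = (t + 3)(t + 5)(t + 6), so the eigenvalues are -6, -5, -3.
t=-3: eigenvector (1, -3, -4).
t=-5: eigenvector (0, 3, 4).
t=-6: eigenvector (0, 2, 3).
P = [[1, 0, 0], [-3, 3, 2], [-4, 4, 3]], D = diag(-3, -5, -6), P⁻¹ = [[1, 0, 0], [1, 3, -2], [0, -4, 3]].
B⁴ = P·diag(81, 625, 1296)·P⁻¹ = [[81, 0, 0], [1632, -4743, 4026], [2176, -8052, 6664]].
The requested entry is -8052.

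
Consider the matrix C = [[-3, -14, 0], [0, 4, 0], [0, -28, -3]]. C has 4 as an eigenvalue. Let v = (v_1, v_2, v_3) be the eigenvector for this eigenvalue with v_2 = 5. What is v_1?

-10

C − 4I = [[-7, -14, 0], [0, 0, 0], [0, -28, -7]].
Solving (C − 4I)v = 0 gives the eigenspace spanned by (-10, 5, -20).
With v_2 = 5, v = (-10, 5, -20), so v_1 = -10.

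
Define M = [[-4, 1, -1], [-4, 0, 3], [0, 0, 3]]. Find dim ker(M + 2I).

M + 2I = [[-2, 1, -1], [-4, 2, 3], [0, 0, 5]].
This matrix has rank 2, so its null space has dimension 3 − 2 = 1.

1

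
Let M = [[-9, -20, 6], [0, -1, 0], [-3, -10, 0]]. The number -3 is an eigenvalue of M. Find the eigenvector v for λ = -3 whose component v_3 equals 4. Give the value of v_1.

M + 3I = [[-6, -20, 6], [0, 2, 0], [-3, -10, 3]].
Solving (M + 3I)v = 0 gives the eigenspace spanned by (4, 0, 4).
With v_3 = 4, v = (4, 0, 4), so v_1 = 4.

4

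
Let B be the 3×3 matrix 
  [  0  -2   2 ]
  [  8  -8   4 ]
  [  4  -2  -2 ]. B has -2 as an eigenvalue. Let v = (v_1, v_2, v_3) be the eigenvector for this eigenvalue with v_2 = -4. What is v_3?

B + 2I = [[2, -2, 2], [8, -6, 4], [4, -2, 0]].
Solving (B + 2I)v = 0 gives the eigenspace spanned by (-2, -4, -2).
With v_2 = -4, v = (-2, -4, -2), so v_3 = -2.

-2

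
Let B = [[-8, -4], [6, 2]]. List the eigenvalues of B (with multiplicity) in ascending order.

Characteristic polynomial: p(t) = t^2 + 6t + 8 = (t + 2)(t + 4).
Roots (with multiplicity): -4, -2.

-4, -2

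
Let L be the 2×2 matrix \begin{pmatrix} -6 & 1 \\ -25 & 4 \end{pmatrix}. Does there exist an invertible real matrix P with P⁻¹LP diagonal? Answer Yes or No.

Characteristic polynomial: p(μ) = μ^2 + 2μ + 1 = (μ + 1)^2.
μ = -1 has algebraic multiplicity 2; rank(L + 1I) = 1, so geometric multiplicity = 1.
Geometric multiplicity < algebraic multiplicity, so L is not diagonalizable.

No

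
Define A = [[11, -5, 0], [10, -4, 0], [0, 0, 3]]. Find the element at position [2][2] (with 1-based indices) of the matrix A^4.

-1294

Characteristic polynomial: μ^3 - 10μ^2 + 27μ - 18 = (μ - 6)(μ - 3)(μ - 1), so the eigenvalues are 1, 3, 6.
μ=1: eigenvector (-1, -2, 0).
μ=6: eigenvector (1, 1, 0).
μ=3: eigenvector (0, 0, 1).
P = [[-1, 1, 0], [-2, 1, 0], [0, 0, 1]], D = diag(1, 6, 3), P⁻¹ = [[1, -1, 0], [2, -1, 0], [0, 0, 1]].
A⁴ = P·diag(1, 1296, 81)·P⁻¹ = [[2591, -1295, 0], [2590, -1294, 0], [0, 0, 81]].
The requested entry is -1294.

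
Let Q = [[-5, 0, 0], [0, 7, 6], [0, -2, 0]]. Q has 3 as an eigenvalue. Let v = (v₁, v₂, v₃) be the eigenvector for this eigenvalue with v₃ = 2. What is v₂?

-3

Q − 3I = [[-8, 0, 0], [0, 4, 6], [0, -2, -3]].
Solving (Q − 3I)v = 0 gives the eigenspace spanned by (0, -3, 2).
With v₃ = 2, v = (0, -3, 2), so v₂ = -3.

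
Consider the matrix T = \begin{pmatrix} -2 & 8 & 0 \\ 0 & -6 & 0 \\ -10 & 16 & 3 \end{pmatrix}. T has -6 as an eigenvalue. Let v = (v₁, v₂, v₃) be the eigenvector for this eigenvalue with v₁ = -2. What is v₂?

T + 6I = [[4, 8, 0], [0, 0, 0], [-10, 16, 9]].
Solving (T + 6I)v = 0 gives the eigenspace spanned by (-2, 1, -4).
With v₁ = -2, v = (-2, 1, -4), so v₂ = 1.

1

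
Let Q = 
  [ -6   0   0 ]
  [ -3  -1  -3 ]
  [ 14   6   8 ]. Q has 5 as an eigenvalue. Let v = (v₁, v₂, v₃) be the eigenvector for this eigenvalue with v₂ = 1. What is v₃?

Q − 5I = [[-11, 0, 0], [-3, -6, -3], [14, 6, 3]].
Solving (Q − 5I)v = 0 gives the eigenspace spanned by (0, 1, -2).
With v₂ = 1, v = (0, 1, -2), so v₃ = -2.

-2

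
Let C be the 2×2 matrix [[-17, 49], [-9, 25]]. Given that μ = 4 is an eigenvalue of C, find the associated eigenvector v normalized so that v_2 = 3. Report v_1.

C − 4I = [[-21, 49], [-9, 21]].
Solving (C − 4I)v = 0 gives the eigenspace spanned by (7, 3).
With v_2 = 3, v = (7, 3), so v_1 = 7.

7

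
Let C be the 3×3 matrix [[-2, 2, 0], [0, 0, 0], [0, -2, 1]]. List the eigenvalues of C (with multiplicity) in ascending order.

Characteristic polynomial: p(s) = s^3 + s^2 - 2s = s(s - 1)(s + 2).
Roots (with multiplicity): -2, 0, 1.

-2, 0, 1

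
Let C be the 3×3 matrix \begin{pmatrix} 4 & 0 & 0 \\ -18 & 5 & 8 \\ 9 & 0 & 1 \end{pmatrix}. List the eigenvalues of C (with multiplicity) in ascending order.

Characteristic polynomial: p(t) = t^3 - 10t^2 + 29t - 20 = (t - 5)(t - 4)(t - 1).
Roots (with multiplicity): 1, 4, 5.

1, 4, 5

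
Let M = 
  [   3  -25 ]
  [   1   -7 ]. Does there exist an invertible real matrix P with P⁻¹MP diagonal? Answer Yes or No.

No

Characteristic polynomial: p(r) = r^2 + 4r + 4 = (r + 2)^2.
r = -2 has algebraic multiplicity 2; rank(M + 2I) = 1, so geometric multiplicity = 1.
Geometric multiplicity < algebraic multiplicity, so M is not diagonalizable.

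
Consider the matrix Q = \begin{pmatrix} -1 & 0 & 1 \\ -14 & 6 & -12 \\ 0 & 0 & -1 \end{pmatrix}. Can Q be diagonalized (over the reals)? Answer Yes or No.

Characteristic polynomial: p(λ) = λ^3 - 4λ^2 - 11λ - 6 = (λ - 6)(λ + 1)^2.
λ = -1 has algebraic multiplicity 2; rank(Q + 1I) = 2, so geometric multiplicity = 1.
Geometric multiplicity < algebraic multiplicity, so Q is not diagonalizable.

No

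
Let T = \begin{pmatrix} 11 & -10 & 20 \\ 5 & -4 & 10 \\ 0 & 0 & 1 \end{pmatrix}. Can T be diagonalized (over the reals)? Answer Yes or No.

Characteristic polynomial: p(μ) = μ^3 - 8μ^2 + 13μ - 6 = (μ - 6)(μ - 1)^2.
μ = 1 has algebraic multiplicity 2; rank(T − 1I) = 1, so geometric multiplicity = 2.
Every eigenvalue has geometric = algebraic multiplicity, so T is diagonalizable.

Yes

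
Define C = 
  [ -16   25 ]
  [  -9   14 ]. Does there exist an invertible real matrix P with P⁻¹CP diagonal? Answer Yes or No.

Characteristic polynomial: p(λ) = λ^2 + 2λ + 1 = (λ + 1)^2.
λ = -1 has algebraic multiplicity 2; rank(C + 1I) = 1, so geometric multiplicity = 1.
Geometric multiplicity < algebraic multiplicity, so C is not diagonalizable.

No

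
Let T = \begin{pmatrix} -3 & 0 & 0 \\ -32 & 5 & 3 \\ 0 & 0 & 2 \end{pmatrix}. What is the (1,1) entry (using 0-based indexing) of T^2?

25

Characteristic polynomial: μ^3 - 4μ^2 - 11μ + 30 = (μ - 5)(μ - 2)(μ + 3), so the eigenvalues are -3, 2, 5.
μ=2: eigenvector (0, -1, 1).
μ=5: eigenvector (0, 1, 0).
μ=-3: eigenvector (1, 4, 0).
P = [[0, 0, 1], [-1, 1, 4], [1, 0, 0]], D = diag(2, 5, -3), P⁻¹ = [[0, 0, 1], [-4, 1, 1], [1, 0, 0]].
T² = P·diag(4, 25, 9)·P⁻¹ = [[9, 0, 0], [-64, 25, 21], [0, 0, 4]].
The requested entry is 25.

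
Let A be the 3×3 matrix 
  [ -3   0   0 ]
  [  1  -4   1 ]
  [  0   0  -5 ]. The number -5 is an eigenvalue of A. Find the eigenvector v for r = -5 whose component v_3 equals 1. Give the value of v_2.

A + 5I = [[2, 0, 0], [1, 1, 1], [0, 0, 0]].
Solving (A + 5I)v = 0 gives the eigenspace spanned by (0, -1, 1).
With v_3 = 1, v = (0, -1, 1), so v_2 = -1.

-1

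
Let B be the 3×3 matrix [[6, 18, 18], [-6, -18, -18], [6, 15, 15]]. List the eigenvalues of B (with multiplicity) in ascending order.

Characteristic polynomial: p(λ) = λ^3 - 3λ^2 - 18λ = λ(λ - 6)(λ + 3).
Roots (with multiplicity): -3, 0, 6.

-3, 0, 6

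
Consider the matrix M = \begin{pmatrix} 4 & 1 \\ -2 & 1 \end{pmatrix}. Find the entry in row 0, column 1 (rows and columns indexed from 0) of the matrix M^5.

211

Characteristic polynomial: s^2 - 5s + 6 = (s - 3)(s - 2), so the eigenvalues are 2, 3.
s=3: eigenvector (1, -1).
s=2: eigenvector (-1, 2).
P = [[1, -1], [-1, 2]], D = diag(3, 2), P⁻¹ = [[2, 1], [1, 1]].
M⁵ = P·diag(243, 32)·P⁻¹ = [[454, 211], [-422, -179]].
The requested entry is 211.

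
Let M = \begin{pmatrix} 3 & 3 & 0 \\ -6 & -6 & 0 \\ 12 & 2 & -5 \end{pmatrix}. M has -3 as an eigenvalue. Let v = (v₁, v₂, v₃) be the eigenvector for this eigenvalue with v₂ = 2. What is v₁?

M + 3I = [[6, 3, 0], [-6, -3, 0], [12, 2, -2]].
Solving (M + 3I)v = 0 gives the eigenspace spanned by (-1, 2, -4).
With v₂ = 2, v = (-1, 2, -4), so v₁ = -1.

-1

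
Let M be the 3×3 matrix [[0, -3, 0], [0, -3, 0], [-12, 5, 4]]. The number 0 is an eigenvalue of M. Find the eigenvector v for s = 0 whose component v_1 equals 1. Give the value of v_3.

M = [[0, -3, 0], [0, -3, 0], [-12, 5, 4]].
Solving (M)v = 0 gives the eigenspace spanned by (1, 0, 3).
With v_1 = 1, v = (1, 0, 3), so v_3 = 3.

3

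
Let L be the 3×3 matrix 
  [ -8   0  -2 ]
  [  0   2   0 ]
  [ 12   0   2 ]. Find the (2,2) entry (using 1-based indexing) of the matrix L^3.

8

Characteristic polynomial: t^3 + 4t^2 - 4t - 16 = (t - 2)(t + 2)(t + 4), so the eigenvalues are -4, -2, 2.
t=-4: eigenvector (1, 0, -2).
t=2: eigenvector (0, 1, 0).
t=-2: eigenvector (-1, 0, 3).
P = [[1, 0, -1], [0, 1, 0], [-2, 0, 3]], D = diag(-4, 2, -2), P⁻¹ = [[3, 0, 1], [0, 1, 0], [2, 0, 1]].
L³ = P·diag(-64, 8, -8)·P⁻¹ = [[-176, 0, -56], [0, 8, 0], [336, 0, 104]].
The requested entry is 8.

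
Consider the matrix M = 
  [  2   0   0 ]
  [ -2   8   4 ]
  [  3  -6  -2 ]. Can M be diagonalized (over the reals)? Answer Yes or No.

Characteristic polynomial: p(t) = t^3 - 8t^2 + 20t - 16 = (t - 4)(t - 2)^2.
t = 2 has algebraic multiplicity 2; rank(M − 2I) = 2, so geometric multiplicity = 1.
Geometric multiplicity < algebraic multiplicity, so M is not diagonalizable.

No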